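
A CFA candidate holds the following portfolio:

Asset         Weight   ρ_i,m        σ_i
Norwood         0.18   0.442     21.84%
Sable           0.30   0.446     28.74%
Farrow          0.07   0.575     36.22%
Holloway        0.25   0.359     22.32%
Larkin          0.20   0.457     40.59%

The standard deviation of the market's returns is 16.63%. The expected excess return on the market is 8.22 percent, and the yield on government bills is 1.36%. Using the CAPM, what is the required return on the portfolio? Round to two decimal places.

7.66%

β_Norwood = 0.442 × 21.84% / 16.63% = 0.5805
β_Sable = 0.446 × 28.74% / 16.63% = 0.7708
β_Farrow = 0.575 × 36.22% / 16.63% = 1.2523
β_Holloway = 0.359 × 22.32% / 16.63% = 0.4818
β_Larkin = 0.457 × 40.59% / 16.63% = 1.1154
β_P = Σ w_i β_i = 0.18×0.5805 + 0.30×0.7708 + 0.07×1.2523 + 0.25×0.4818 + 0.20×1.1154 = 0.7669
E(R_P) = R_f + β_P × MRP = 1.36% + 0.7669 × 8.22% = 7.66%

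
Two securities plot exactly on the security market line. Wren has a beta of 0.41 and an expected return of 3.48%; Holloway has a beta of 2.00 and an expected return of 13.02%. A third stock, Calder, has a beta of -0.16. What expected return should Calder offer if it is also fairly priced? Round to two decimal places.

0.06%

MRP (SML slope) = (13.02% − 3.48%) / (2.00 − 0.41) = 9.54% / 1.59 = 6.0000%
R_f (intercept) = 3.48% − 0.41 × 6.0000% = 1.0200%
E(R_Calder) = R_f + β × MRP = 1.0200% + -0.16 × 6.0000% = 0.06%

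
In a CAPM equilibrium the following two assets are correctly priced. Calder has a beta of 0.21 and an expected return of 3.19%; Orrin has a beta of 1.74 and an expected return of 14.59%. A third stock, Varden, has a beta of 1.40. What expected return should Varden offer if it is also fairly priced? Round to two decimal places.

MRP (SML slope) = (14.59% − 3.19%) / (1.74 − 0.21) = 11.40% / 1.53 = 7.4510%
R_f (intercept) = 3.19% − 0.21 × 7.4510% = 1.6253%
E(R_Varden) = R_f + β × MRP = 1.6253% + 1.40 × 7.4510% = 12.06%

12.06%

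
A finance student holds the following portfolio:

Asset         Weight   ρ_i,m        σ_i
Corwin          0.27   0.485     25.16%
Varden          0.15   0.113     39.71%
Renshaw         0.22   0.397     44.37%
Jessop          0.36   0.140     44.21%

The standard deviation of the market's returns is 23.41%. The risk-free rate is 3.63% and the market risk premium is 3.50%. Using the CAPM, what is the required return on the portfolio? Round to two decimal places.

5.14%

β_Corwin = 0.485 × 25.16% / 23.41% = 0.5213
β_Varden = 0.113 × 39.71% / 23.41% = 0.1917
β_Renshaw = 0.397 × 44.37% / 23.41% = 0.7525
β_Jessop = 0.140 × 44.21% / 23.41% = 0.2644
β_P = Σ w_i β_i = 0.27×0.5213 + 0.15×0.1917 + 0.22×0.7525 + 0.36×0.2644 = 0.4302
E(R_P) = R_f + β_P × MRP = 3.63% + 0.4302 × 3.50% = 5.14%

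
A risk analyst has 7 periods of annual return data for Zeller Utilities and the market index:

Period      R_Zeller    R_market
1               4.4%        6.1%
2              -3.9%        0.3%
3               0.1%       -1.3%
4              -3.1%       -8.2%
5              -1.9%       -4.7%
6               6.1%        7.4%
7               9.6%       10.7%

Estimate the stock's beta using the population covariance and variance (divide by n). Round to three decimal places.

0.677

Mean R_i = (4.4 − 3.9 + 0.1 − 3.1 − 1.9 + 6.1 + 9.6) / 7 = 1.6143%
Mean R_m = (6.1 + 0.3 − 1.3 − 8.2 − 4.7 + 7.4 + 10.7) / 7 = 1.4714%
Σ(R_i − R̄_i)(R_m − R̄_m) = 191.1229  ⇒  Cov = 191.1229 / 7 = 27.3033
Σ(R_m − R̄_m)² = 282.4143  ⇒  Var(R_m) = 282.4143 / 7 = 40.3449
β = Cov / Var(R_m) = 27.3033 / 40.3449 = 0.6767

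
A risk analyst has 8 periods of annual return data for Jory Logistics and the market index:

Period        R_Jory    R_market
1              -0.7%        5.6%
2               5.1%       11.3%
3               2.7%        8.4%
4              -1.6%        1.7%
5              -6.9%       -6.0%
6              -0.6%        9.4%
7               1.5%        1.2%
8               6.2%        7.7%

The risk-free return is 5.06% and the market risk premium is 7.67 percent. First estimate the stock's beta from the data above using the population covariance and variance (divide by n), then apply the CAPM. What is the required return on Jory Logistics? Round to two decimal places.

Mean R_i = (-0.7 + 5.1 + 2.7 − 1.6 − 6.9 − 0.6 + 1.5 + 6.2) / 8 = 0.7125%
Mean R_m = (5.6 + 11.3 + 8.4 + 1.7 − 6.0 + 9.4 + 1.2 + 7.7) / 8 = 4.9125%
Σ(R_i − R̄_i)(R_m − R̄_m) = 130.9688  ⇒  Cov = 130.9688 / 8 = 16.3711
Σ(R_m − R̄_m)² = 224.5288  ⇒  Var(R_m) = 224.5288 / 8 = 28.0661
β = Cov / Var(R_m) = 16.3711 / 28.0661 = 0.5833
E(R) = R_f + β × MRP = 5.06% + 0.5833 × 7.67% = 9.53%

9.53%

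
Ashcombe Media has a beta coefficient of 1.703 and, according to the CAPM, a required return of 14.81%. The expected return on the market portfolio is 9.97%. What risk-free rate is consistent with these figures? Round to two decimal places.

E(R) = R_f + β(E(R_m) − R_f) = R_f(1 − β) + β·E(R_m)
14.81% = R_f × (1 − 1.703) + 1.703 × 9.97%
14.81% = R_f × -0.703 + 16.97891%
R_f = (14.81% − 16.97891%) / -0.703 = 3.09%

3.09%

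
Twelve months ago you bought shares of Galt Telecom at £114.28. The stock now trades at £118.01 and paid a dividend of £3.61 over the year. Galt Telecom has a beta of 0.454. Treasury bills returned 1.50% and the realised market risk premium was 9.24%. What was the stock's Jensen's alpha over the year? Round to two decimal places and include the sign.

+0.73%

Realised HPR = (P1 + D1 − P0) / P0 = (118.01 + 3.61 − 114.28) / 114.28 = 7.34 / 114.28 = 6.4228%
CAPM required = R_f + β·MRP = 1.50% + 0.454 × 9.24% = 5.69496%
α = realised − required = 6.4228% − 5.69496% = +0.73%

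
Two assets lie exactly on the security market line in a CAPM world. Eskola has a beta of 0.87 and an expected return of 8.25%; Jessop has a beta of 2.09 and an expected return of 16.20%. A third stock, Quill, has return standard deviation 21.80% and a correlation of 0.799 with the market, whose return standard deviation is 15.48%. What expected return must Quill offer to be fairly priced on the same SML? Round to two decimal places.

MRP = (16.20% − 8.25%) / (2.09 − 0.87) = 6.5164%
R_f = 8.25% − 0.87 × 6.5164% = 2.5807%
β_Quill = ρ·σ_i/σ_m = 0.799 × 21.80 / 15.48 = 1.1252
E(R_Quill) = R_f + β × MRP = 2.5807% + 1.1252 × 6.5164% = 9.91%

9.91%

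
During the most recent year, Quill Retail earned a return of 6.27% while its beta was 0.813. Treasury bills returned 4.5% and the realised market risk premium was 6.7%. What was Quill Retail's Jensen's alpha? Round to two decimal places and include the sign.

CAPM benchmark = R_f + β(R_m − R_f) = 4.5% + 0.813 × 6.7% = 9.9471%
α = actual − benchmark = 6.27% − 9.9471% = -3.68%

-3.68%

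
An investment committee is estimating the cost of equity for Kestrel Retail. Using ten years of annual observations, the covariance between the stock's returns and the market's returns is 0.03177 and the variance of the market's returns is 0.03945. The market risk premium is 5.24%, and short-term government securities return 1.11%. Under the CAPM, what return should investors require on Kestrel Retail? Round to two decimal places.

β = Cov(R_i, R_m) / Var(R_m) = 0.03177 / 0.03945 = 0.8053
E(R) = R_f + β × MRP = 1.11% + 0.8053 × 5.24% = 5.33%

5.33%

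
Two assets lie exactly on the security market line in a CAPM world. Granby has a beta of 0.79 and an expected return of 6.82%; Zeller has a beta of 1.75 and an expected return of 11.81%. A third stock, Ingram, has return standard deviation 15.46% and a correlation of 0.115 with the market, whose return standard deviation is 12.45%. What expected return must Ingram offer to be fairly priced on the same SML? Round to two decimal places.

3.46%

MRP = (11.81% − 6.82%) / (1.75 − 0.79) = 5.1979%
R_f = 6.82% − 0.79 × 5.1979% = 2.7137%
β_Ingram = ρ·σ_i/σ_m = 0.115 × 15.46 / 12.45 = 0.1428
E(R_Ingram) = R_f + β × MRP = 2.7137% + 0.1428 × 5.1979% = 3.46%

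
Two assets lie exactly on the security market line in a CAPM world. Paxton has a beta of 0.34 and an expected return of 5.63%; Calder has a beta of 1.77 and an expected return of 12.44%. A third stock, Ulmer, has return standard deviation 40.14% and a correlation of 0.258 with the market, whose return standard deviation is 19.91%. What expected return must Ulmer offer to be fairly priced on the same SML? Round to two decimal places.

6.49%

MRP = (12.44% − 5.63%) / (1.77 − 0.34) = 4.7622%
R_f = 5.63% − 0.34 × 4.7622% = 4.0109%
β_Ulmer = ρ·σ_i/σ_m = 0.258 × 40.14 / 19.91 = 0.5201
E(R_Ulmer) = R_f + β × MRP = 4.0109% + 0.5201 × 4.7622% = 6.49%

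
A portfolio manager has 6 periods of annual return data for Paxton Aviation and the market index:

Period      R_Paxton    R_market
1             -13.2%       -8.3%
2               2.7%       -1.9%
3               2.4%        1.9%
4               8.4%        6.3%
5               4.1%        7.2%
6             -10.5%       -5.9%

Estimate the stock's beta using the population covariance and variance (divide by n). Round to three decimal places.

Mean R_i = (-13.2 + 2.7 + 2.4 + 8.4 + 4.1 − 10.5) / 6 = -1.0167%
Mean R_m = (-8.3 − 1.9 + 1.9 + 6.3 + 7.2 − 5.9) / 6 = -0.1167%
Σ(R_i − R̄_i)(R_m − R̄_m) = 252.6683  ⇒  Cov = 252.6683 / 6 = 42.1114
Σ(R_m − R̄_m)² = 202.3683  ⇒  Var(R_m) = 202.3683 / 6 = 33.7281
β = Cov / Var(R_m) = 42.1114 / 33.7281 = 1.2486

1.249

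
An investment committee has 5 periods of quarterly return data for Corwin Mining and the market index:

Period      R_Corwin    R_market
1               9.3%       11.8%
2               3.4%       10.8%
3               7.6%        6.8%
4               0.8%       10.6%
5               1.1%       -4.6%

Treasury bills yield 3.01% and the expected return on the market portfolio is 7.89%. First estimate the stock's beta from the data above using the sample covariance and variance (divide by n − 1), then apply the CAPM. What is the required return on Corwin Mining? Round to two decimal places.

4.18%

Mean R_i = (9.3 + 3.4 + 7.6 + 0.8 + 1.1) / 5 = 4.4400%
Mean R_m = (11.8 + 10.8 + 6.8 + 10.6 − 4.6) / 5 = 7.0800%
Σ(R_i − R̄_i)(R_m − R̄_m) = 44.3840  ⇒  Cov = 44.3840 / 4 = 11.0960
Σ(R_m − R̄_m)² = 185.0080  ⇒  Var(R_m) = 185.0080 / 4 = 46.2520
β = Cov / Var(R_m) = 11.0960 / 46.2520 = 0.2399
MRP = 7.89% − 3.01% = 4.88%
E(R) = R_f + β × MRP = 3.01% + 0.2399 × 4.88% = 4.18%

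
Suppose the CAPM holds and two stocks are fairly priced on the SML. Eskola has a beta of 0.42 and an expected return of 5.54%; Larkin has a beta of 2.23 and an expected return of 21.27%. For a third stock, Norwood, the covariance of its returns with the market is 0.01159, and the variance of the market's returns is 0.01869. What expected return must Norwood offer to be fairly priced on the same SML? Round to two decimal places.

MRP = (21.27% − 5.54%) / (2.23 − 0.42) = 8.6906%
R_f = 5.54% − 0.42 × 8.6906% = 1.8899%
β_Norwood = Cov / Var(R_m) = 0.01159 / 0.01869 = 0.6201
E(R_Norwood) = R_f + β × MRP = 1.8899% + 0.6201 × 8.6906% = 7.28%

7.28%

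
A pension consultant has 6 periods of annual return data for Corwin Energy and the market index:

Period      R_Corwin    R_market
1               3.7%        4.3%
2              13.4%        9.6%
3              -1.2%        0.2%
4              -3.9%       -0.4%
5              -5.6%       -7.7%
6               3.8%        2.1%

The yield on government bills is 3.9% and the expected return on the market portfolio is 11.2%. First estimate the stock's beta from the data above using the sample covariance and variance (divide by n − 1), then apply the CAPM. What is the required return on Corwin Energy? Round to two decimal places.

12.07%

Mean R_i = (3.7 + 13.4 − 1.2 − 3.9 − 5.6 + 3.8) / 6 = 1.7000%
Mean R_m = (4.3 + 9.6 + 0.2 − 0.4 − 7.7 + 2.1) / 6 = 1.3500%
Σ(R_i − R̄_i)(R_m − R̄_m) = 183.2000  ⇒  Cov = 183.2000 / 5 = 36.6400
Σ(R_m − R̄_m)² = 163.6150  ⇒  Var(R_m) = 163.6150 / 5 = 32.7230
β = Cov / Var(R_m) = 36.6400 / 32.7230 = 1.1197
MRP = 11.2% − 3.9% = 7.30%
E(R) = R_f + β × MRP = 3.9% + 1.1197 × 7.3% = 12.07%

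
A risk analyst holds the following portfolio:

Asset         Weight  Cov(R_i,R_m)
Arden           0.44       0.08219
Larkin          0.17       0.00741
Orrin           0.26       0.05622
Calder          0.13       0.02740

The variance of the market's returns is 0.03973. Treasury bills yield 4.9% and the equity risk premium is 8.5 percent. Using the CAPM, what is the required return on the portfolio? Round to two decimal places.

β_Arden = 0.08219 / 0.03973 = 2.0687
β_Larkin = 0.00741 / 0.03973 = 0.1865
β_Orrin = 0.05622 / 0.03973 = 1.4151
β_Calder = 0.02740 / 0.03973 = 0.6897
β_P = Σ w_i β_i = 0.44×2.0687 + 0.17×0.1865 + 0.26×1.4151 + 0.13×0.6897 = 1.3995
E(R_P) = R_f + β_P × MRP = 4.9% + 1.3995 × 8.5% = 16.80%

16.80%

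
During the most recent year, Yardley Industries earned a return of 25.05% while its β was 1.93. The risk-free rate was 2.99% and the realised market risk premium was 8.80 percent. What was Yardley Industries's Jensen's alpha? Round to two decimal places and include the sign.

+5.08%

CAPM benchmark = R_f + β(R_m − R_f) = 2.99% + 1.93 × 8.80% = 19.9740%
α = actual − benchmark = 25.05% − 19.9740% = +5.08%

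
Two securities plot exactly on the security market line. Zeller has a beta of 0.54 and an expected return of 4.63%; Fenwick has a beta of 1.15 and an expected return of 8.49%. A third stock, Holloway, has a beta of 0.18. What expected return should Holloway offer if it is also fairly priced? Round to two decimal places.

2.35%

MRP (SML slope) = (8.49% − 4.63%) / (1.15 − 0.54) = 3.86% / 0.61 = 6.3279%
R_f (intercept) = 4.63% − 0.54 × 6.3279% = 1.2129%
E(R_Holloway) = R_f + β × MRP = 1.2129% + 0.18 × 6.3279% = 2.35%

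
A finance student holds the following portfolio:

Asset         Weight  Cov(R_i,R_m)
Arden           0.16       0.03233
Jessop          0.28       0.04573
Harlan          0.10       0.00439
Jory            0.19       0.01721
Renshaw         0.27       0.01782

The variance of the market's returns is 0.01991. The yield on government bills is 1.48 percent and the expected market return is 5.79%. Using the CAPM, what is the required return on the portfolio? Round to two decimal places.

7.22%

β_Arden = 0.03233 / 0.01991 = 1.6238
β_Jessop = 0.04573 / 0.01991 = 2.2968
β_Harlan = 0.00439 / 0.01991 = 0.2205
β_Jory = 0.01721 / 0.01991 = 0.8644
β_Renshaw = 0.01782 / 0.01991 = 0.8950
β_P = Σ w_i β_i = 0.16×1.6238 + 0.28×2.2968 + 0.10×0.2205 + 0.19×0.8644 + 0.27×0.8950 = 1.3308
MRP = 5.79% − 1.48% = 4.31%
E(R_P) = R_f + β_P × MRP = 1.48% + 1.3308 × 4.31% = 7.22%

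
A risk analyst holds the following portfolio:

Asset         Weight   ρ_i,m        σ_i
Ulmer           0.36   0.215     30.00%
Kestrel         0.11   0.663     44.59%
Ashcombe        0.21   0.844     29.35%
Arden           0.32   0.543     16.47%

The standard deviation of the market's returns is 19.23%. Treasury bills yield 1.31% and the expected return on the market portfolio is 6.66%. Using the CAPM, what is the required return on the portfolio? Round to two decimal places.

5.10%

β_Ulmer = 0.215 × 30.00% / 19.23% = 0.3354
β_Kestrel = 0.663 × 44.59% / 19.23% = 1.5373
β_Ashcombe = 0.844 × 29.35% / 19.23% = 1.2882
β_Arden = 0.543 × 16.47% / 19.23% = 0.4651
β_P = Σ w_i β_i = 0.36×0.3354 + 0.11×1.5373 + 0.21×1.2882 + 0.32×0.4651 = 0.7092
MRP = 6.66% − 1.31% = 5.35%
E(R_P) = R_f + β_P × MRP = 1.31% + 0.7092 × 5.35% = 5.10%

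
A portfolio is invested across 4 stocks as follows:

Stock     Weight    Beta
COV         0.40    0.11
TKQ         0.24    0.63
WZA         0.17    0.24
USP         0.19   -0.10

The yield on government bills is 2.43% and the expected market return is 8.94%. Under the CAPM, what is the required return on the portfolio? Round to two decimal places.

3.84%

β_P = Σ w_i β_i = 0.40×0.11 + 0.24×0.63 + 0.17×0.24 + 0.19×-0.10 = 0.2170
MRP = 8.94% − 2.43% = 6.51%
E(R_P) = R_f + β_P × MRP = 2.43% + 0.2170 × 6.51% = 3.84%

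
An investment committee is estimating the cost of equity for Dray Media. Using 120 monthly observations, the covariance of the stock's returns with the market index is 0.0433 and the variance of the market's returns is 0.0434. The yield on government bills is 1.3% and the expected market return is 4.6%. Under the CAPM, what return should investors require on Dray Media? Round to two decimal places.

β = Cov(R_i, R_m) / Var(R_m) = 0.0433 / 0.0434 = 0.9977
MRP = 4.6% − 1.3% = 3.30%
E(R) = R_f + β × MRP = 1.3% + 0.9977 × 3.3% = 4.59%

4.59%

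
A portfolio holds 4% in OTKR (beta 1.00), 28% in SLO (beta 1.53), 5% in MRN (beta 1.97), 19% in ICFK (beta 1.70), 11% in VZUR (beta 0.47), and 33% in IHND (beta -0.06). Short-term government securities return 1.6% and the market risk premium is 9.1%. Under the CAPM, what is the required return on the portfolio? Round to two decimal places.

9.99%

β_P = Σ w_i β_i = 0.04×1.00 + 0.28×1.53 + 0.05×1.97 + 0.19×1.70 + 0.11×0.47 + 0.33×-0.06 = 0.9218
E(R_P) = R_f + β_P × MRP = 1.6% + 0.9218 × 9.1% = 9.99%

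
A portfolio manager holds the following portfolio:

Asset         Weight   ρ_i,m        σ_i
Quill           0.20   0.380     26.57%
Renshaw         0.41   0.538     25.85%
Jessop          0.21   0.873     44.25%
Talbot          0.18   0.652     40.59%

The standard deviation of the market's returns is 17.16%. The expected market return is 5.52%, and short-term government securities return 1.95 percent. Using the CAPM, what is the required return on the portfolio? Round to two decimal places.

β_Quill = 0.380 × 26.57% / 17.16% = 0.5884
β_Renshaw = 0.538 × 25.85% / 17.16% = 0.8104
β_Jessop = 0.873 × 44.25% / 17.16% = 2.2512
β_Talbot = 0.652 × 40.59% / 17.16% = 1.5422
β_P = Σ w_i β_i = 0.20×0.5884 + 0.41×0.8104 + 0.21×2.2512 + 0.18×1.5422 = 1.2003
MRP = 5.52% − 1.95% = 3.57%
E(R_P) = R_f + β_P × MRP = 1.95% + 1.2003 × 3.57% = 6.24%

6.24%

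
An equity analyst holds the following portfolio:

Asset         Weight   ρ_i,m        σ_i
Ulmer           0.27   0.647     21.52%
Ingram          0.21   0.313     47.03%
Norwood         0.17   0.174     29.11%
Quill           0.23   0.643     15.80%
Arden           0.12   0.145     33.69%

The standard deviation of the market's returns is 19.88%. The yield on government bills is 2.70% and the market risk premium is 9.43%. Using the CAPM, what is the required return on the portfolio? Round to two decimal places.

7.74%

β_Ulmer = 0.647 × 21.52% / 19.88% = 0.7004
β_Ingram = 0.313 × 47.03% / 19.88% = 0.7405
β_Norwood = 0.174 × 29.11% / 19.88% = 0.2548
β_Quill = 0.643 × 15.80% / 19.88% = 0.5110
β_Arden = 0.145 × 33.69% / 19.88% = 0.2457
β_P = Σ w_i β_i = 0.27×0.7004 + 0.21×0.7405 + 0.17×0.2548 + 0.23×0.5110 + 0.12×0.2457 = 0.5349
E(R_P) = R_f + β_P × MRP = 2.70% + 0.5349 × 9.43% = 7.74%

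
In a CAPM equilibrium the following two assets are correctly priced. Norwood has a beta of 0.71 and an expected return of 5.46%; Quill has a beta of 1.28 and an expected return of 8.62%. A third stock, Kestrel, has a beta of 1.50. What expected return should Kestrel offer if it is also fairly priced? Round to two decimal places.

9.84%

MRP (SML slope) = (8.62% − 5.46%) / (1.28 − 0.71) = 3.16% / 0.57 = 5.5439%
R_f (intercept) = 5.46% − 0.71 × 5.5439% = 1.5238%
E(R_Kestrel) = R_f + β × MRP = 1.5238% + 1.50 × 5.5439% = 9.84%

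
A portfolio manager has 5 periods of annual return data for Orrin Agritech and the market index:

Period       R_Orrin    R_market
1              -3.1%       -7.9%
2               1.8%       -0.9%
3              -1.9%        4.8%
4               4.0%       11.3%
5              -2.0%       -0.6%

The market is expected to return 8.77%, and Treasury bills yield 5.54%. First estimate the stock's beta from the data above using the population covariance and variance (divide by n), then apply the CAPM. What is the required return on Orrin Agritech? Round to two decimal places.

6.51%

Mean R_i = (-3.1 + 1.8 − 1.9 + 4.0 − 2.0) / 5 = -0.2400%
Mean R_m = (-7.9 − 0.9 + 4.8 + 11.3 − 0.6) / 5 = 1.3400%
Σ(R_i − R̄_i)(R_m − R̄_m) = 61.7580  ⇒  Cov = 61.7580 / 5 = 12.3516
Σ(R_m − R̄_m)² = 205.3320  ⇒  Var(R_m) = 205.3320 / 5 = 41.0664
β = Cov / Var(R_m) = 12.3516 / 41.0664 = 0.3008
MRP = 8.77% − 5.54% = 3.23%
E(R) = R_f + β × MRP = 5.54% + 0.3008 × 3.23% = 6.51%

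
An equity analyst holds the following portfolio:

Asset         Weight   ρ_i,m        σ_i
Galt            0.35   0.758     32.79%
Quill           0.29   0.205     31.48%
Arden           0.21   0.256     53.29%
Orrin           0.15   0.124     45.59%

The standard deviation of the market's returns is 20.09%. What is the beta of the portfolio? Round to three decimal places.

β_Galt = 0.758 × 32.79% / 20.09% = 1.2372
β_Quill = 0.205 × 31.48% / 20.09% = 0.3212
β_Arden = 0.256 × 53.29% / 20.09% = 0.6791
β_Orrin = 0.124 × 45.59% / 20.09% = 0.2814
β_P = Σ w_i β_i = 0.35×1.2372 + 0.29×0.3212 + 0.21×0.6791 + 0.15×0.2814 = 0.7110

0.711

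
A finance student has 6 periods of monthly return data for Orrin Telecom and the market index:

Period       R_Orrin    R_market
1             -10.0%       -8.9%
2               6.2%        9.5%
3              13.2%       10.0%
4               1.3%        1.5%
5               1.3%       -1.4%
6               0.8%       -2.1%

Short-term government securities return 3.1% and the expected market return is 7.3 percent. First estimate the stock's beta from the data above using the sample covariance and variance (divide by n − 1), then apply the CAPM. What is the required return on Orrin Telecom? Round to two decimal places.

Mean R_i = (-10.0 + 6.2 + 13.2 + 1.3 + 1.3 + 0.8) / 6 = 2.1333%
Mean R_m = (-8.9 + 9.5 + 10.0 + 1.5 − 1.4 − 2.1) / 6 = 1.4333%
Σ(R_i − R̄_i)(R_m − R̄_m) = 260.0033  ⇒  Cov = 260.0033 / 5 = 52.0007
Σ(R_m − R̄_m)² = 265.7533  ⇒  Var(R_m) = 265.7533 / 5 = 53.1507
β = Cov / Var(R_m) = 52.0007 / 53.1507 = 0.9784
MRP = 7.3% − 3.1% = 4.20%
E(R) = R_f + β × MRP = 3.1% + 0.9784 × 4.2% = 7.21%

7.21%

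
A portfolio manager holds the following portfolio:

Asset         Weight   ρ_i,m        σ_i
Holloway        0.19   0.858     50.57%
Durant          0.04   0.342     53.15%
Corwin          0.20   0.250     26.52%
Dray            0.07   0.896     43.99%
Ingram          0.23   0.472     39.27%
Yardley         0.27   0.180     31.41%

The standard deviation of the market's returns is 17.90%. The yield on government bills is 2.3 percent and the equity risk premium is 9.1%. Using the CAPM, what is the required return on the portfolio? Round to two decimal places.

11.88%

β_Holloway = 0.858 × 50.57% / 17.90% = 2.4240
β_Durant = 0.342 × 53.15% / 17.90% = 1.0155
β_Corwin = 0.250 × 26.52% / 17.90% = 0.3704
β_Dray = 0.896 × 43.99% / 17.90% = 2.2020
β_Ingram = 0.472 × 39.27% / 17.90% = 1.0355
β_Yardley = 0.180 × 31.41% / 17.90% = 0.3159
β_P = Σ w_i β_i = 0.19×2.4240 + 0.04×1.0155 + 0.20×0.3704 + 0.07×2.2020 + 0.23×1.0355 + 0.27×0.3159 = 1.0529
E(R_P) = R_f + β_P × MRP = 2.3% + 1.0529 × 9.1% = 11.88%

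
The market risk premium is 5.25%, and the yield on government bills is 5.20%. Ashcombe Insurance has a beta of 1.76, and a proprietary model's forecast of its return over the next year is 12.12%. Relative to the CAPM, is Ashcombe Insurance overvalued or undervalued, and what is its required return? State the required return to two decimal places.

Required return = R_f + β·MRP = 5.20% + 1.76 × 5.25% = 14.44%
Forecast 12.12% < required 14.44% → the stock plots below the SML → overvalued.

Overvalued; required return 14.44%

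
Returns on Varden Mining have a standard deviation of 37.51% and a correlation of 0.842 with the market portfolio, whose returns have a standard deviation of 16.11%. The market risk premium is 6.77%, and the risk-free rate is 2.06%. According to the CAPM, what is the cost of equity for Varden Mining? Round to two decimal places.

15.33%

β = ρ × σ_i / σ_m = 0.842 × 37.51% / 16.11% = 1.9605
E(R) = 2.06% + 1.9605 × 6.77% = 15.33%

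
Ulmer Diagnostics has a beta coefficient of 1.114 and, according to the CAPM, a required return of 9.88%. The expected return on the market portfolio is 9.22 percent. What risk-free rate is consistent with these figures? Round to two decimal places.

E(R) = R_f + β(E(R_m) − R_f) = R_f(1 − β) + β·E(R_m)
9.88% = R_f × (1 − 1.114) + 1.114 × 9.22%
9.88% = R_f × -0.114 + 10.27108%
R_f = (9.88% − 10.27108%) / -0.114 = 3.43%

3.43%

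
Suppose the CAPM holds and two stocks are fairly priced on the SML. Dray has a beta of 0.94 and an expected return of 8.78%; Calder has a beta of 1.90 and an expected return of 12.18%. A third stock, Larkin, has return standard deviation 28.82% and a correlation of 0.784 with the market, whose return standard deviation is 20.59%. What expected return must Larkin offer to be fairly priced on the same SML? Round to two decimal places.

MRP = (12.18% − 8.78%) / (1.90 − 0.94) = 3.5417%
R_f = 8.78% − 0.94 × 3.5417% = 5.4508%
β_Larkin = ρ·σ_i/σ_m = 0.784 × 28.82 / 20.59 = 1.0974
E(R_Larkin) = R_f + β × MRP = 5.4508% + 1.0974 × 3.5417% = 9.34%

9.34%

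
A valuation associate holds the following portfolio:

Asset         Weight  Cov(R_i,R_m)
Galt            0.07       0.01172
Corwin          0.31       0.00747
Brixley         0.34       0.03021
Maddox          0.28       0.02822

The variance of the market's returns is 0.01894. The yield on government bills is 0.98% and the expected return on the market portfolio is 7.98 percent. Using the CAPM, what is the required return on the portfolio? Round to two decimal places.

β_Galt = 0.01172 / 0.01894 = 0.6188
β_Corwin = 0.00747 / 0.01894 = 0.3944
β_Brixley = 0.03021 / 0.01894 = 1.5950
β_Maddox = 0.02822 / 0.01894 = 1.4900
β_P = Σ w_i β_i = 0.07×0.6188 + 0.31×0.3944 + 0.34×1.5950 + 0.28×1.4900 = 1.1251
MRP = 7.98% − 0.98% = 7.00%
E(R_P) = R_f + β_P × MRP = 0.98% + 1.1251 × 7.00% = 8.86%

8.86%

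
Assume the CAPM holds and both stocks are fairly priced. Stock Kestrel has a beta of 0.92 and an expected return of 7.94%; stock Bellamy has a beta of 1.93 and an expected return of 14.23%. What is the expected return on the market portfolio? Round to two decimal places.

Both satisfy E(R) = R_f + β·MRP, so the slope of the SML is
MRP = (14.23% − 7.94%) / (1.93 − 0.92) = 6.29% / 1.01 = 6.2277%
R_f = E(R_Kestrel) − β_Kestrel·MRP = 7.94% − 0.92 × 6.2277% = 2.2105%
E(R_m) = R_f + MRP = 2.2105% + 6.2277% = 8.44%

8.44%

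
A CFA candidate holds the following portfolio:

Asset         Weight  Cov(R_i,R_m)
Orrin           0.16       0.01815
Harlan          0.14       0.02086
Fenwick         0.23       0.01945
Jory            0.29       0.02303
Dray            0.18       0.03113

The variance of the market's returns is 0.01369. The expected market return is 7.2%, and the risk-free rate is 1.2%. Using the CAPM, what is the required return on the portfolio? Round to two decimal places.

β_Orrin = 0.01815 / 0.01369 = 1.3258
β_Harlan = 0.02086 / 0.01369 = 1.5237
β_Fenwick = 0.01945 / 0.01369 = 1.4207
β_Jory = 0.02303 / 0.01369 = 1.6822
β_Dray = 0.03113 / 0.01369 = 2.2739
β_P = Σ w_i β_i = 0.16×1.3258 + 0.14×1.5237 + 0.23×1.4207 + 0.29×1.6822 + 0.18×2.2739 = 1.6493
MRP = 7.2% − 1.2% = 6.00%
E(R_P) = R_f + β_P × MRP = 1.2% + 1.6493 × 6.0% = 11.10%

11.10%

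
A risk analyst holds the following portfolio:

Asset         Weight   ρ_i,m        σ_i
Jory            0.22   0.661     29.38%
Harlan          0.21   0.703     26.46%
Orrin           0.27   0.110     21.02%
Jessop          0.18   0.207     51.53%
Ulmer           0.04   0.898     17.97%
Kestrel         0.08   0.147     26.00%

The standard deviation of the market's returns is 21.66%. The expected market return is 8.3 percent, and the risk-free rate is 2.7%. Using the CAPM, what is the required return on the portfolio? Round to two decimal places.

5.72%

β_Jory = 0.661 × 29.38% / 21.66% = 0.8966
β_Harlan = 0.703 × 26.46% / 21.66% = 0.8588
β_Orrin = 0.110 × 21.02% / 21.66% = 0.1067
β_Jessop = 0.207 × 51.53% / 21.66% = 0.4925
β_Ulmer = 0.898 × 17.97% / 21.66% = 0.7450
β_Kestrel = 0.147 × 26.00% / 21.66% = 0.1765
β_P = Σ w_i β_i = 0.22×0.8966 + 0.21×0.8588 + 0.27×0.1067 + 0.18×0.4925 + 0.04×0.7450 + 0.08×0.1765 = 0.5390
MRP = 8.3% − 2.7% = 5.60%
E(R_P) = R_f + β_P × MRP = 2.7% + 0.5390 × 5.6% = 5.72%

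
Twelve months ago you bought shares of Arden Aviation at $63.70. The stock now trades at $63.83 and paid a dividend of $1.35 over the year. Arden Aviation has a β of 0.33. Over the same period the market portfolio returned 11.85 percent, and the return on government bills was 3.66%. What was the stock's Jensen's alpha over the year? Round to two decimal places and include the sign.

Realised HPR = (P1 + D1 − P0) / P0 = (63.83 + 1.35 − 63.70) / 63.70 = 1.48 / 63.70 = 2.3234%
MRP = 11.85% − 3.66% = 8.19%
CAPM required = R_f + β·MRP = 3.66% + 0.33 × 8.19% = 6.3627%
α = realised − required = 2.3234% − 6.3627% = -4.04%

-4.04%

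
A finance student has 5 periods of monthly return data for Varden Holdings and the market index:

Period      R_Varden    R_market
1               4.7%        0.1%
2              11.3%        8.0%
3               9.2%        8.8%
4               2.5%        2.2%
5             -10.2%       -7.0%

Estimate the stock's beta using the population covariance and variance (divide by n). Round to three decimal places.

1.243

Mean R_i = (4.7 + 11.3 + 9.2 + 2.5 − 10.2) / 5 = 3.5000%
Mean R_m = (0.1 + 8.0 + 8.8 + 2.2 − 7.0) / 5 = 2.4200%
Σ(R_i − R̄_i)(R_m − R̄_m) = 206.3800  ⇒  Cov = 206.3800 / 5 = 41.2760
Σ(R_m − R̄_m)² = 166.0080  ⇒  Var(R_m) = 166.0080 / 5 = 33.2016
β = Cov / Var(R_m) = 41.2760 / 33.2016 = 1.2432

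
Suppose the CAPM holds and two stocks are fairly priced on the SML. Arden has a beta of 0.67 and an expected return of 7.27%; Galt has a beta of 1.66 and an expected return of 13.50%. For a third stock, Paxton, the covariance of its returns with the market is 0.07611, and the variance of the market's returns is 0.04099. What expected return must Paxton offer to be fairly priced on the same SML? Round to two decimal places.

MRP = (13.50% − 7.27%) / (1.66 − 0.67) = 6.2929%
R_f = 7.27% − 0.67 × 6.2929% = 3.0538%
β_Paxton = Cov / Var(R_m) = 0.07611 / 0.04099 = 1.8568
E(R_Paxton) = R_f + β × MRP = 3.0538% + 1.8568 × 6.2929% = 14.74%

14.74%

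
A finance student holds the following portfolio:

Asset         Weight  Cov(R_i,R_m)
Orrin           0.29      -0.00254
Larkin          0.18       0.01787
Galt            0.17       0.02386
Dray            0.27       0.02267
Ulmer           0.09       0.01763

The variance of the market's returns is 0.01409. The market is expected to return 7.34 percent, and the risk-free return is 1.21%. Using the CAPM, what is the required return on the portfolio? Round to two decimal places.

β_Orrin = -0.00254 / 0.01409 = -0.1803
β_Larkin = 0.01787 / 0.01409 = 1.2683
β_Galt = 0.02386 / 0.01409 = 1.6934
β_Dray = 0.02267 / 0.01409 = 1.6089
β_Ulmer = 0.01763 / 0.01409 = 1.2512
β_P = Σ w_i β_i = 0.29×-0.1803 + 0.18×1.2683 + 0.17×1.6934 + 0.27×1.6089 + 0.09×1.2512 = 1.0109
MRP = 7.34% − 1.21% = 6.13%
E(R_P) = R_f + β_P × MRP = 1.21% + 1.0109 × 6.13% = 7.41%

7.41%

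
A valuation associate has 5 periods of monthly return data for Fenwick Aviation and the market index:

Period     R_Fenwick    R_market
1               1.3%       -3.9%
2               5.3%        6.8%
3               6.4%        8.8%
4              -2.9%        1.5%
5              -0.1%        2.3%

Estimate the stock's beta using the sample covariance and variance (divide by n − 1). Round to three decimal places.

Mean R_i = (1.3 + 5.3 + 6.4 − 2.9 − 0.1) / 5 = 2.0000%
Mean R_m = (-3.9 + 6.8 + 8.8 + 1.5 + 2.3) / 5 = 3.1000%
Σ(R_i − R̄_i)(R_m − R̄_m) = 51.7100  ⇒  Cov = 51.7100 / 4 = 12.9275
Σ(R_m − R̄_m)² = 98.3800  ⇒  Var(R_m) = 98.3800 / 4 = 24.5950
β = Cov / Var(R_m) = 12.9275 / 24.5950 = 0.5256

0.526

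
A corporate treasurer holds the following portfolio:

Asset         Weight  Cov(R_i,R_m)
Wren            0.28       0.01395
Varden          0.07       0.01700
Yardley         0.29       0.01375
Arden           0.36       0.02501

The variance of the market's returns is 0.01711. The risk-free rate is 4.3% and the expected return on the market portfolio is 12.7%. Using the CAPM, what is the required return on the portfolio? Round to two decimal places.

β_Wren = 0.01395 / 0.01711 = 0.8153
β_Varden = 0.01700 / 0.01711 = 0.9936
β_Yardley = 0.01375 / 0.01711 = 0.8036
β_Arden = 0.02501 / 0.01711 = 1.4617
β_P = Σ w_i β_i = 0.28×0.8153 + 0.07×0.9936 + 0.29×0.8036 + 0.36×1.4617 = 1.0571
MRP = 12.7% − 4.3% = 8.40%
E(R_P) = R_f + β_P × MRP = 4.3% + 1.0571 × 8.4% = 13.18%

13.18%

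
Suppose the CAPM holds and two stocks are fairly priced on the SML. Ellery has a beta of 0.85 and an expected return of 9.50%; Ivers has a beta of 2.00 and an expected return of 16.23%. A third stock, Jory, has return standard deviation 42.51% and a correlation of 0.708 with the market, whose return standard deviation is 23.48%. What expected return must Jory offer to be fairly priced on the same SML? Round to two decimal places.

MRP = (16.23% − 9.50%) / (2.00 − 0.85) = 5.8522%
R_f = 9.50% − 0.85 × 5.8522% = 4.5256%
β_Jory = ρ·σ_i/σ_m = 0.708 × 42.51 / 23.48 = 1.2818
E(R_Jory) = R_f + β × MRP = 4.5256% + 1.2818 × 5.8522% = 12.03%

12.03%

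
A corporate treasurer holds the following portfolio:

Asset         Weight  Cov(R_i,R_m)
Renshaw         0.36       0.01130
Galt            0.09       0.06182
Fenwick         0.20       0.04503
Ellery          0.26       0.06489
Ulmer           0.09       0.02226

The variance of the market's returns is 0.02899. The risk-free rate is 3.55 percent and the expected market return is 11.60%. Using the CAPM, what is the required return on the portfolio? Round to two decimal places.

13.97%

β_Renshaw = 0.01130 / 0.02899 = 0.3898
β_Galt = 0.06182 / 0.02899 = 2.1325
β_Fenwick = 0.04503 / 0.02899 = 1.5533
β_Ellery = 0.06489 / 0.02899 = 2.2384
β_Ulmer = 0.02226 / 0.02899 = 0.7679
β_P = Σ w_i β_i = 0.36×0.3898 + 0.09×2.1325 + 0.20×1.5533 + 0.26×2.2384 + 0.09×0.7679 = 1.2940
MRP = 11.60% − 3.55% = 8.05%
E(R_P) = R_f + β_P × MRP = 3.55% + 1.2940 × 8.05% = 13.97%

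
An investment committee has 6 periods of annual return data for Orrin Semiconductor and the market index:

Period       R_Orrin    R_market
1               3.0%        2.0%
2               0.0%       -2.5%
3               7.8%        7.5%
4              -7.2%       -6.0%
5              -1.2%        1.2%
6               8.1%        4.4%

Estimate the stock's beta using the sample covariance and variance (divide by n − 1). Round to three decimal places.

Mean R_i = (3.0 + 0.0 + 7.8 − 7.2 − 1.2 + 8.1) / 6 = 1.7500%
Mean R_m = (2.0 − 2.5 + 7.5 − 6.0 + 1.2 + 4.4) / 6 = 1.1000%
Σ(R_i − R̄_i)(R_m − R̄_m) = 130.3500  ⇒  Cov = 130.3500 / 5 = 26.0700
Σ(R_m − R̄_m)² = 116.0400  ⇒  Var(R_m) = 116.0400 / 5 = 23.2080
β = Cov / Var(R_m) = 26.0700 / 23.2080 = 1.1233

1.123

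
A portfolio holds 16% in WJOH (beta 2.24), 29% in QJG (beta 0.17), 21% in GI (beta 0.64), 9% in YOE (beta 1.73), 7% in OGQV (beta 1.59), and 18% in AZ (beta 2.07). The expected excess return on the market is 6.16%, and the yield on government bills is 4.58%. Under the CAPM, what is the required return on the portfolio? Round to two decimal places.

β_P = Σ w_i β_i = 0.16×2.24 + 0.29×0.17 + 0.21×0.64 + 0.09×1.73 + 0.07×1.59 + 0.18×2.07 = 1.1817
E(R_P) = R_f + β_P × MRP = 4.58% + 1.1817 × 6.16% = 11.86%

11.86%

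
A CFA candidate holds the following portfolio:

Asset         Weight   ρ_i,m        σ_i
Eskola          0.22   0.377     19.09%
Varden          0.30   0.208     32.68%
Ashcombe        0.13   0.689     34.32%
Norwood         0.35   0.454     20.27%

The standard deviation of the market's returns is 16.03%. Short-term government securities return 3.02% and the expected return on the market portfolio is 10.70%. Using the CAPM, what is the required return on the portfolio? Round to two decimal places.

7.77%

β_Eskola = 0.377 × 19.09% / 16.03% = 0.4490
β_Varden = 0.208 × 32.68% / 16.03% = 0.4240
β_Ashcombe = 0.689 × 34.32% / 16.03% = 1.4751
β_Norwood = 0.454 × 20.27% / 16.03% = 0.5741
β_P = Σ w_i β_i = 0.22×0.4490 + 0.30×0.4240 + 0.13×1.4751 + 0.35×0.5741 = 0.6187
MRP = 10.70% − 3.02% = 7.68%
E(R_P) = R_f + β_P × MRP = 3.02% + 0.6187 × 7.68% = 7.77%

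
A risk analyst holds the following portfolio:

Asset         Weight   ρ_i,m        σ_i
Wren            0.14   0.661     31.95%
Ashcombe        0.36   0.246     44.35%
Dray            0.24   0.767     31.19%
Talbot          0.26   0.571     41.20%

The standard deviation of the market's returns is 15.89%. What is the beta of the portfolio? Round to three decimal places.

β_Wren = 0.661 × 31.95% / 15.89% = 1.3291
β_Ashcombe = 0.246 × 44.35% / 15.89% = 0.6866
β_Dray = 0.767 × 31.19% / 15.89% = 1.5055
β_Talbot = 0.571 × 41.20% / 15.89% = 1.4805
β_P = Σ w_i β_i = 0.14×1.3291 + 0.36×0.6866 + 0.24×1.5055 + 0.26×1.4805 = 1.1795

1.180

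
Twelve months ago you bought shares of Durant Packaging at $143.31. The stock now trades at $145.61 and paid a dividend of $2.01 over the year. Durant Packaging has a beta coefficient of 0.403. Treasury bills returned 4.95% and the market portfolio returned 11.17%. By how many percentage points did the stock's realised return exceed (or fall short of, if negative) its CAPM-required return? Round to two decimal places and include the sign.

Realised HPR = (P1 + D1 − P0) / P0 = (145.61 + 2.01 − 143.31) / 143.31 = 4.31 / 143.31 = 3.0075%
MRP = 11.17% − 4.95% = 6.22%
CAPM required = R_f + β·MRP = 4.95% + 0.403 × 6.22% = 7.45666%
α = realised − required = 3.0075% − 7.45666% = -4.45%

-4.45%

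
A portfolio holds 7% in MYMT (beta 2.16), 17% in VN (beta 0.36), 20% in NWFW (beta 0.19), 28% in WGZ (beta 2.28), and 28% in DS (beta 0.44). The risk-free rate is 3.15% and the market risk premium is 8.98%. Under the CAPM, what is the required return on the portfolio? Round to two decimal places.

12.24%

β_P = Σ w_i β_i = 0.07×2.16 + 0.17×0.36 + 0.20×0.19 + 0.28×2.28 + 0.28×0.44 = 1.0120
E(R_P) = R_f + β_P × MRP = 3.15% + 1.0120 × 8.98% = 12.24%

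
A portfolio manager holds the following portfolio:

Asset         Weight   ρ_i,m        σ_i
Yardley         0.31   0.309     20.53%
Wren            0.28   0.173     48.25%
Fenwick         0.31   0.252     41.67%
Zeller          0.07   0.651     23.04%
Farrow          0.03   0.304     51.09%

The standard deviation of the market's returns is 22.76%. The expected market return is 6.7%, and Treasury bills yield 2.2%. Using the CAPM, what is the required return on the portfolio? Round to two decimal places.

β_Yardley = 0.309 × 20.53% / 22.76% = 0.2787
β_Wren = 0.173 × 48.25% / 22.76% = 0.3668
β_Fenwick = 0.252 × 41.67% / 22.76% = 0.4614
β_Zeller = 0.651 × 23.04% / 22.76% = 0.6590
β_Farrow = 0.304 × 51.09% / 22.76% = 0.6824
β_P = Σ w_i β_i = 0.31×0.2787 + 0.28×0.3668 + 0.31×0.4614 + 0.07×0.6590 + 0.03×0.6824 = 0.3987
MRP = 6.7% − 2.2% = 4.50%
E(R_P) = R_f + β_P × MRP = 2.2% + 0.3987 × 4.5% = 3.99%

3.99%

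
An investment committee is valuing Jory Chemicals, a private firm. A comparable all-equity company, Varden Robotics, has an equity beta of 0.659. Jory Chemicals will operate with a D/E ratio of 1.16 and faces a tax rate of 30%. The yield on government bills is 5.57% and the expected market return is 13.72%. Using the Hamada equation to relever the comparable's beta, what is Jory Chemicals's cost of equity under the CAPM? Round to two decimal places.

β_L = β_U × [1 + (1 − t)(D/E)] = 0.659 × [1 + (1 − 0.30) × 1.16]
    = 0.659 × [1 + 0.70 × 1.16] = 0.659 × 1.8120 = 1.1941
MRP = 13.72% − 5.57% = 8.15%
E(R) = R_f + β_L × MRP = 5.57% + 1.1941 × 8.15% = 15.30%

15.30%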